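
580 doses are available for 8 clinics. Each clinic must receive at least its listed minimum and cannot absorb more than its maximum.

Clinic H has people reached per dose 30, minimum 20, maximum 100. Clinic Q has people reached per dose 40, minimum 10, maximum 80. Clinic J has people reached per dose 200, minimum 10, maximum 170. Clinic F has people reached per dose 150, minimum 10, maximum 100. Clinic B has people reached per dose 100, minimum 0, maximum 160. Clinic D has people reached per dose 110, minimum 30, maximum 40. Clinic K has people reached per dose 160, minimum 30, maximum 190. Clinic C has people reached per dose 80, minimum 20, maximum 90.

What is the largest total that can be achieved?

89400

Meeting every minimum uses 20+10+10+10+0+30+30+20 = 130 doses, leaving 450.
Order the clinics by people reached per dose: Clinic J 200 > Clinic K 160 > Clinic F 150 > Clinic D 110 > Clinic B 100 > Clinic C 80 > Clinic Q 40 > Clinic H 30.
Give Clinic J 160 more to hit its cap of 170 → 290 left.
Give Clinic K 160 more to hit its cap of 190 → 130 left.
Give Clinic F 90 more to hit its cap of 100 → 40 left.
Clinic D takes 10 more to reach its cap of 40 → 30 left.
Clinic B has room for 160 more but only 30 remain, so it gets 30.
Total = 30×20 + 40×10 + 200×170 + 150×100 + 100×30 + 110×40 + 160×190 + 80×20 = 89400.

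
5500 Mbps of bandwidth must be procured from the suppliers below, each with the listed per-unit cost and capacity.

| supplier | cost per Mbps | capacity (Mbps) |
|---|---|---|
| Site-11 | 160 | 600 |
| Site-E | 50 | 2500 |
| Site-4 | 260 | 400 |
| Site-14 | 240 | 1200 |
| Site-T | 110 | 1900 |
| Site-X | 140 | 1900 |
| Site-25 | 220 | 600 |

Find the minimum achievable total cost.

Use suppliers in increasing cost order.
Site-E at 50: take all 2500 Mbps → 3000 still needed.
Site-T (110): use full 1900 → 1100 Mbps to go.
Site-X at 140: take 1100 of its 1900 → requirement met.
Site-11, Site-25, Site-14, Site-4: unused.
Cost = 2500×50 + 1900×110 + 1100×140 = 488000.

488000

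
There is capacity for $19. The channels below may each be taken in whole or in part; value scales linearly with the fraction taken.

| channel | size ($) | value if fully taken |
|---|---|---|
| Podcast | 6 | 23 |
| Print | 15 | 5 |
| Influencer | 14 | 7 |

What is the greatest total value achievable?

29.5

Sort by value density: Podcast 23/6≈3.83, Influencer 7/14≈0.5, Print 5/15≈0.333.
Podcast: take in full, 6 $ for value 23 → 13 left.
Only 13 $ remain; take 13/14 of Influencer for value 7×13/14 = 6.5.
Total value = 29.5.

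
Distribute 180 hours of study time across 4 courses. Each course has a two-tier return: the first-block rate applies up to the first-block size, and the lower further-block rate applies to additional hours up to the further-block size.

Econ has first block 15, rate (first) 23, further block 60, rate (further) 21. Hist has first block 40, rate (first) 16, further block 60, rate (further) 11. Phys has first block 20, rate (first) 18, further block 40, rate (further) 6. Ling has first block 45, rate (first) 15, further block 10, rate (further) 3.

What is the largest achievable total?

3280

Rank every tier by rate: Econ/T1 23 > Econ/T2 21 > Phys/T1 18 > Hist/T1 16 > Ling/T1 15 > Hist/T2 11 > Phys/T2 6 > Ling/T2 3.
Econ T1 at 23: fill all 15 → 165 left.
Econ/T2 (21): +60 → 105 left.
Fill Phys T1 block (20 at 18) → 85 left.
Hist T1 at 16: fill all 40 → 45 left.
Ling T1 at 15: fill all 45 → 0 left.
Total = 23×15 + 21×60 + 18×20 + 16×40 + 15×45 = 3280.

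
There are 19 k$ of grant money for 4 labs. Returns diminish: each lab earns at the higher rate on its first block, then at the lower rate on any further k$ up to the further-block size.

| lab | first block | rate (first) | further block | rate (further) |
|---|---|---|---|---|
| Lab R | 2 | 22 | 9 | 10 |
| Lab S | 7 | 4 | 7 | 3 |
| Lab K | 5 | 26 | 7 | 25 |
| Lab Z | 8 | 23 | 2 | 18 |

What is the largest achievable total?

466

Rank every tier by rate: Lab K/first 26 > Lab K/second 25 > Lab Z/first 23 > Lab R/first 22 > Lab Z/second 18 > Lab R/second 10 > Lab S/first 4 > Lab S/second 3.
Lab K first at 26: fill all 5 → 14 left.
Lab K/second (25): +7 → 7 left.
Lab Z first at 23: only 7 left, fill 7.
Total = 26×5 + 25×7 + 23×7 = 466.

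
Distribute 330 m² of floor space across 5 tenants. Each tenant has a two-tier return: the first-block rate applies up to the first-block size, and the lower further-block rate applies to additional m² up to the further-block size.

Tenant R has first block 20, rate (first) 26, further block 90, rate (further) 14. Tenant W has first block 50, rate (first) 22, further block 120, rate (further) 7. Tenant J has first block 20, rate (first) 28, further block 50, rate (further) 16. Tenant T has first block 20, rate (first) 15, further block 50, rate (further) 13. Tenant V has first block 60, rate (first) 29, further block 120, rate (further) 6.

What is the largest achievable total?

Order all 10 blocks by rate: Tenant V/first 29 > Tenant J/first 28 > Tenant R/first 26 > Tenant W/first 22 > Tenant J/second 16 > Tenant T/first 15 > Tenant R/second 14 > Tenant T/second 13 > Tenant W/second 7 > Tenant V/second 6.
Tenant V first at 29: fill all 60 ; 270 left.
Tenant J/first (28): +20 ; 250 left.
Tenant R first at 26: fill all 20 ; 230 left.
Tenant W/first (22): +50 ; 180 left.
Tenant J second at 16: fill all 50 ; 130 left.
Tenant T first at 15: fill all 20 ; 110 left.
Fill Tenant R second block (90 at 14) ; 20 left.
Tenant T/second: +20 of 50 at 13; pool empty.
Total = 29×60 + 28×20 + 26×20 + 22×50 + 16×50 + 15×20 + 14×90 + 13×20 = 6540.

6540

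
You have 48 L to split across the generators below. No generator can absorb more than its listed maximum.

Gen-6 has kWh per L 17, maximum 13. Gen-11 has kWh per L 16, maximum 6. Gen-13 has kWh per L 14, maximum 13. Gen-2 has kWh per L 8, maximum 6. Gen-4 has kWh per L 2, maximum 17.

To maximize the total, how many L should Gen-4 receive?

10

Order the generators by kWh per L: Gen-6 17 > Gen-11 16 > Gen-13 14 > Gen-2 8 > Gen-4 2.
Gen-6 takes 13 to reach its cap of 13 — 35 left.
Gen-11 takes 6 to reach its cap of 6 — 29 left.
Gen-13 takes 13 to reach its cap of 13 — 16 left.
Gen-2: +6 to 6 (cap) — 10 left.
Gen-4: +10 (room for 17) → 10. Pool exhausted.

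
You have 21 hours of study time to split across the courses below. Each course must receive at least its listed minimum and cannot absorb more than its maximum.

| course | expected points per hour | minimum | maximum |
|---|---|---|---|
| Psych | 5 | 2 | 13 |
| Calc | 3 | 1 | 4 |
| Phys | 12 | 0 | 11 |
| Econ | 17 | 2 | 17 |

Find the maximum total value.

314

Meeting every minimum uses 2+1+0+2 = 5 hours, leaving 16.
Rank by expected points per hour: Econ 17 > Phys 12 > Psych 5 > Calc 3.
Econ takes 15 more to reach its cap of 17 ; 1 left.
Only 1 left; Phys takes them to reach 1.
Total = 5×2 + 3×1 + 12×1 + 17×17 = 314.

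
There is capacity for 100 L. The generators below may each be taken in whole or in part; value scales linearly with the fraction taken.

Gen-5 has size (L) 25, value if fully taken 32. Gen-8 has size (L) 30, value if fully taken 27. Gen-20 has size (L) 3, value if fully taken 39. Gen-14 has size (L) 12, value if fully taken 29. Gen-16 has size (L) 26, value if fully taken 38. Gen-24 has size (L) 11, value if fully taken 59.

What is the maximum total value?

217.7

Best value per unit of size first: Gen-20 39/3≈13, Gen-24 59/11≈5.36, Gen-14 29/12≈2.42, Gen-16 38/26≈1.46, Gen-5 32/25≈1.28, Gen-8 27/30≈0.9.
Take all of Gen-20 (3 L, value 39) — 97 L left.
All 11 L of Gen-24 fit (value 59) — 86 remain.
All 12 L of Gen-14 fit (value 29) — 74 remain.
All 26 L of Gen-16 fit (value 38) — 48 remain.
Take all of Gen-5 (25 L, value 32) — 23 L left.
23 L left: a 23/30 share of Gen-8 gives 27×23/30 = 20.7.
Total value = 217.7.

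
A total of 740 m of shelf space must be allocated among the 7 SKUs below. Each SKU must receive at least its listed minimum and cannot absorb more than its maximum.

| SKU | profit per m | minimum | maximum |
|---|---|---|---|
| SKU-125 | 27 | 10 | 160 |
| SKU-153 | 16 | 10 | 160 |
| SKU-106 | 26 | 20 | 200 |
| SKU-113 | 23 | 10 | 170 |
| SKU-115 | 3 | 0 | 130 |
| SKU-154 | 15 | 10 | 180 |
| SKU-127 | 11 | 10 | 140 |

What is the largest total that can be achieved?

Meeting every minimum uses 10+10+20+10+0+10+10 = 70 m, leaving 670.
Highest profit per m first: SKU-125 27 > SKU-106 26 > SKU-113 23 > SKU-153 16 > SKU-154 15 > SKU-127 11 > SKU-115 3.
SKU-125 takes 150 more to reach its cap of 160 — 520 left.
SKU-106 takes 180 more to reach its cap of 200 — 340 left.
Give SKU-113 160 more to hit its cap of 170 — 180 left.
SKU-153 takes 150 more to reach its cap of 160 — 30 left.
SKU-154: +30 (room for 170) → 40. Pool exhausted.
Total = 27×160 + 16×160 + 26×200 + 23×170 + 15×40 + 11×10 = 16700.

16700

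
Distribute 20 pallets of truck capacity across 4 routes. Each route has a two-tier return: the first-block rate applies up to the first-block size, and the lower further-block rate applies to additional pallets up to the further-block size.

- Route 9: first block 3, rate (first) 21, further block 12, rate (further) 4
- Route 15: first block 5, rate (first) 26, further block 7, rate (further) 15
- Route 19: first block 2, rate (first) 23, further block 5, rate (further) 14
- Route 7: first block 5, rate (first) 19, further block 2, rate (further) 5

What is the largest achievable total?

409

Rank every tier by rate: Route 15/first 26 > Route 19/first 23 > Route 9/first 21 > Route 7/first 19 > Route 15/second 15 > Route 19/second 14 > Route 7/second 5 > Route 9/second 4.
Route 15 first at 26: fill all 5 — 15 left.
Fill Route 19 first block (2 at 23) — 13 left.
Fill Route 9 first block (3 at 21) — 10 left.
Route 7/first (19): +5 — 5 left.
Route 15/second: +5 of 7 at 15; pool empty.
Total = 26×5 + 23×2 + 21×3 + 19×5 + 15×5 = 409.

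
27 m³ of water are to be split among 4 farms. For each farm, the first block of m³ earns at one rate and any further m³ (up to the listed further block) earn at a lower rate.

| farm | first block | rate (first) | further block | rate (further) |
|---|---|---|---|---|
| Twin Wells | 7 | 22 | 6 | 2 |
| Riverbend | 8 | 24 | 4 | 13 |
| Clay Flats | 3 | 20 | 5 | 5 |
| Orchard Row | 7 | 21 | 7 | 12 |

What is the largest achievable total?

579

Rank every tier by rate: Riverbend/first 24 > Twin Wells/first 22 > Orchard Row/first 21 > Clay Flats/first 20 > Riverbend/second 13 > Orchard Row/second 12 > Clay Flats/second 5 > Twin Wells/second 2.
Fill Riverbend first block (8 at 24) ; 19 left.
Twin Wells first at 22: fill all 7 ; 12 left.
Fill Orchard Row first block (7 at 21) ; 5 left.
Clay Flats/first (20): +3 ; 2 left.
Riverbend second at 13: only 2 left, fill 2.
Total = 24×8 + 22×7 + 21×7 + 20×3 + 13×2 = 579.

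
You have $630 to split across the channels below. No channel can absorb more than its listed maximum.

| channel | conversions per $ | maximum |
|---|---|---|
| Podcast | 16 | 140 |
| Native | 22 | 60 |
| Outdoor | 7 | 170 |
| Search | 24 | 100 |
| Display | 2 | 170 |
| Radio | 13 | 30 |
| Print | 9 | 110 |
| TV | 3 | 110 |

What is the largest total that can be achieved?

Rank by conversions per $: Search 24 > Native 22 > Podcast 16 > Radio 13 > Print 9 > Outdoor 7 > TV 3 > Display 2.
Give Search 100 to hit its cap of 100 — 530 left.
Native takes 60 to reach its cap of 60 — 470 left.
Give Podcast 140 to hit its cap of 140 — 330 left.
Radio: +30 to 30 (cap) — 300 left.
Give Print 110 to hit its cap of 110 — 190 left.
Outdoor: +170 to 170 (cap) — 20 left.
TV has room for 110 but only 20 remain, so it gets 20.
Total = 16×140 + 22×60 + 7×170 + 24×100 + 13×30 + 9×110 + 3×20 = 8590.

8590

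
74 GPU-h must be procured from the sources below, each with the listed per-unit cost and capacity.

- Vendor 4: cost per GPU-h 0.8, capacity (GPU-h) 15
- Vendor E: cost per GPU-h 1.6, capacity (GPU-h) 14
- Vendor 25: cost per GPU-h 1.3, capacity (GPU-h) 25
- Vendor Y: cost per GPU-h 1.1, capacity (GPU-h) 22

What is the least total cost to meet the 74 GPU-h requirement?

87.9

Fill from the cheapest source first.
Vendor 4 at 0.8: take all 15 GPU-h — 59 still needed.
Vendor Y at 1.1: take all 22 GPU-h — 37 still needed.
Vendor 25 at 1.3: take all 25 GPU-h — 12 still needed.
Take 12 from Vendor E at 1.6 to finish.
Cost = 15×0.8 + 22×1.1 + 25×1.3 + 12×1.6 = 87.9.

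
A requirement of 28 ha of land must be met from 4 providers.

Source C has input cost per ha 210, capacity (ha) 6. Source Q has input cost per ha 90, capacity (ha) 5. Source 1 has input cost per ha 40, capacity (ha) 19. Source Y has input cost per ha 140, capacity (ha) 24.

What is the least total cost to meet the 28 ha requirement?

Cheapest first:
Take 19 from Source 1 at 40 — need 9 more.
Take 5 from Source Q at 90 — need 4 more.
Source Y at 140: take 4 of its 24 — requirement met.
Source C: unused.
Cost = 19×40 + 5×90 + 4×140 = 1770.

1770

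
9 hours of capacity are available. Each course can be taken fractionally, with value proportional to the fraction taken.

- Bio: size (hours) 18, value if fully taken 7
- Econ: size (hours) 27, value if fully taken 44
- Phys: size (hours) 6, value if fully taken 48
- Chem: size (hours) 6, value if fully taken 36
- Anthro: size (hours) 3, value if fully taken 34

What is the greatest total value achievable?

Best value per unit of size first: Anthro 34/3≈11.3, Phys 48/6≈8, Chem 36/6≈6, Econ 44/27≈1.63, Bio 7/18≈0.389.
All 3 hours of Anthro fit (value 34) → 6 remain.
Take all of Phys (6 hours, value 48) → 0 hours left.
Total value = 82.

82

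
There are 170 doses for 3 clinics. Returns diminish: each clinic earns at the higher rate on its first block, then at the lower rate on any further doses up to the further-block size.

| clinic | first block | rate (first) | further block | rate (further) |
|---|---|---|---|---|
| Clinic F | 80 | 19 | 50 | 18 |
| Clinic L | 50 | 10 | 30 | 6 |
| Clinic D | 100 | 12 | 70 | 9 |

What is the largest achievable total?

2900

Treat each block as its own option and order by rate: Clinic F/first 19 > Clinic F/second 18 > Clinic D/first 12 > Clinic L/first 10 > Clinic D/second 9 > Clinic L/second 6.
Clinic F/first (19): +80 — 90 left.
Clinic F second at 18: fill all 50 — 40 left.
40 remain; put them into Clinic D first at 12.
Total = 19×80 + 18×50 + 12×40 = 2900.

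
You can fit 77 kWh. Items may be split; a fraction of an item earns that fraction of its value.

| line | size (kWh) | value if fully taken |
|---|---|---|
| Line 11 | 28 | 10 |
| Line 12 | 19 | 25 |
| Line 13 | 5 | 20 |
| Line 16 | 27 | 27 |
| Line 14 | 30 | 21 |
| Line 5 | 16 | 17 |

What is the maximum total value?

96

Rank by value-to-size ratio: Line 13 20/5≈4, Line 12 25/19≈1.32, Line 5 17/16≈1.06, Line 16 27/27≈1, Line 14 21/30≈0.7, Line 11 10/28≈0.357.
All 5 kWh of Line 13 fit (value 20) → 72 remain.
All 19 kWh of Line 12 fit (value 25) → 53 remain.
All 16 kWh of Line 5 fit (value 17) → 37 remain.
Take all of Line 16 (27 kWh, value 27) → 10 kWh left.
Fill the last 10 kWh with part of Line 14: 10/30 of it earns 7.
Total value = 96.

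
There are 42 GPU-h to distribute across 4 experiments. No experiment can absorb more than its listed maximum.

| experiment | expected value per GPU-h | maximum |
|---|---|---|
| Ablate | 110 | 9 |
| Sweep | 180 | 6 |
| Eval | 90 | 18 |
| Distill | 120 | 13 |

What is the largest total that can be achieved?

4890

Highest expected value per GPU-h first: Sweep 180 > Distill 120 > Ablate 110 > Eval 90.
Sweep: +6 to 6 (cap) — 36 left.
Distill takes 13 to reach its cap of 13 — 23 left.
Ablate takes 9 to reach its cap of 9 — 14 left.
Eval has room for 18 but only 14 remain, so it gets 14.
Total = 110×9 + 180×6 + 90×14 + 120×13 = 4890.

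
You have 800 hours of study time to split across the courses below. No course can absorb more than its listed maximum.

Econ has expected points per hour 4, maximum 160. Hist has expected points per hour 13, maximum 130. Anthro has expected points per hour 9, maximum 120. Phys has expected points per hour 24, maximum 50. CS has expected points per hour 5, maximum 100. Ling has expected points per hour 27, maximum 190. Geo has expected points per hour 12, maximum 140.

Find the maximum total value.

11560

Order the courses by expected points per hour: Ling 27 > Phys 24 > Hist 13 > Geo 12 > Anthro 9 > CS 5 > Econ 4.
Ling takes 190 to reach its cap of 190 ; 610 left.
Give Phys 50 to hit its cap of 50 ; 560 left.
Hist takes 130 to reach its cap of 130 ; 430 left.
Geo: +140 to 140 (cap) ; 290 left.
Anthro: +120 to 120 (cap) ; 170 left.
Give CS 100 to hit its cap of 100 ; 70 left.
Only 70 left; Econ takes them to reach 70.
Total = 4×70 + 13×130 + 9×120 + 24×50 + 5×100 + 27×190 + 12×140 = 11560.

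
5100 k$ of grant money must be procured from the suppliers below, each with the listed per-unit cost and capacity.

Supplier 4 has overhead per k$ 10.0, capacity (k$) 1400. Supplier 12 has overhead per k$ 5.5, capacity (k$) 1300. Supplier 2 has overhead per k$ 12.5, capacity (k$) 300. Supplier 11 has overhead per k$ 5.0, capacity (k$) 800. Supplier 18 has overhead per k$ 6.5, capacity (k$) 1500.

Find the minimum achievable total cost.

36150

Cheapest first:
Supplier 11 (5.0): use full 800 — 4300 k$ to go.
Take 1300 from Supplier 12 at 5.5 — need 3000 more.
Take 1500 from Supplier 18 at 6.5 — need 1500 more.
Supplier 4 at 10.0: take all 1400 k$ — 100 still needed.
Supplier 2 (12.5): take the remaining 100 — done.
Cost = 800×5.0 + 1300×5.5 + 1500×6.5 + 1400×10.0 + 100×12.5 = 36150.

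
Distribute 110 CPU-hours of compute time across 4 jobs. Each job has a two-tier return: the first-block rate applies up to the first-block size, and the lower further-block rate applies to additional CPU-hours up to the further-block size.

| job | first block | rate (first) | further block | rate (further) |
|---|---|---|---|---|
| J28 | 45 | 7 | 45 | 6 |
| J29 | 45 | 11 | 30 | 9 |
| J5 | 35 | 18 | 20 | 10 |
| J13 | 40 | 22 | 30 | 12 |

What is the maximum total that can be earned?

1925

Rank every tier by rate: J13/tier1 22 > J5/tier1 18 > J13/tier2 12 > J29/tier1 11 > J5/tier2 10 > J29/tier2 9 > J28/tier1 7 > J28/tier2 6.
J13 tier1 at 22: fill all 40 → 70 left.
Fill J5 tier1 block (35 at 18) → 35 left.
J13/tier2 (12): +30 → 5 left.
J29/tier1: +5 of 45 at 11; pool empty.
Total = 22×40 + 18×35 + 12×30 + 11×5 = 1925.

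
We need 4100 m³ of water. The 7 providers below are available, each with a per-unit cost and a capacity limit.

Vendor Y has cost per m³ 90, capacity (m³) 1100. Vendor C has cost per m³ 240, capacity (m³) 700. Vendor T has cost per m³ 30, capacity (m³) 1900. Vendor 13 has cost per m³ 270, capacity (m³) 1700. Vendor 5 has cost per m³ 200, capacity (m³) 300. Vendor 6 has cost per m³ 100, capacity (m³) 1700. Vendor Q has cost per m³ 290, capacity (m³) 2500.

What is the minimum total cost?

Cheapest first:
Take 1900 from Vendor T at 30 ; need 2200 more.
Vendor Y (90): use full 1100 ; 1100 m³ to go.
Take 1100 from Vendor 6 at 100 to finish.
Vendor 5, Vendor C, Vendor 13, Vendor Q: unused.
Cost = 1900×30 + 1100×90 + 1100×100 = 266000.

266000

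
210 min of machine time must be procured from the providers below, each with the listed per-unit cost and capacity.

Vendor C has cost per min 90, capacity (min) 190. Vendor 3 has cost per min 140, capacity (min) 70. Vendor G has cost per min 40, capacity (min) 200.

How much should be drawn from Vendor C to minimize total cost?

10

Fill from the cheapest provider first.
Take 200 from Vendor G at 40 ; need 10 more.
Take 10 from Vendor C at 90 to finish.
Vendor 3: unused.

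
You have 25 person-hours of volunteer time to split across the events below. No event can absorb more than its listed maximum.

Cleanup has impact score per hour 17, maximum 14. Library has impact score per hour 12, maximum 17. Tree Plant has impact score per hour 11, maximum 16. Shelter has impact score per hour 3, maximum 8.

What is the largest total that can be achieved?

Highest impact score per hour first: Cleanup 17 > Library 12 > Tree Plant 11 > Shelter 3.
Cleanup takes 14 to reach its cap of 14 ; 11 left.
Library has room for 17 but only 11 remain, so it gets 11.
Total = 17×14 + 12×11 = 370.

370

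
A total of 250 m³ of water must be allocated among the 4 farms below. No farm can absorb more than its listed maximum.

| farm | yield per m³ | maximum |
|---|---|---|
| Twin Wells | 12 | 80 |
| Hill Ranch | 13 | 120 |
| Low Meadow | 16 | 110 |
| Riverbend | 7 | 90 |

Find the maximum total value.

Highest yield per m³ first: Low Meadow 16 > Hill Ranch 13 > Twin Wells 12 > Riverbend 7.
Low Meadow takes 110 to reach its cap of 110 — 140 left.
Give Hill Ranch 120 to hit its cap of 120 — 20 left.
Twin Wells: +20 (room for 80) → 20. Pool exhausted.
Total = 12×20 + 13×120 + 16×110 = 3560.

3560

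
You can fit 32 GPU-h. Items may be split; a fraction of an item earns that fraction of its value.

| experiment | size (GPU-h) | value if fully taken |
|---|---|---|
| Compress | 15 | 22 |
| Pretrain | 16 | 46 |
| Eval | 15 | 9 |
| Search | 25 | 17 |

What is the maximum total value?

68.68

Rank by value-to-size ratio: Pretrain 46/16≈2.88, Compress 22/15≈1.47, Search 17/25≈0.68, Eval 9/15≈0.6.
All 16 GPU-h of Pretrain fit (value 46) — 16 remain.
Take all of Compress (15 GPU-h, value 22) — 1 GPU-h left.
Fill the last 1 GPU-h with part of Search: 1/25 of it earns 0.68.
Total value = 68.68.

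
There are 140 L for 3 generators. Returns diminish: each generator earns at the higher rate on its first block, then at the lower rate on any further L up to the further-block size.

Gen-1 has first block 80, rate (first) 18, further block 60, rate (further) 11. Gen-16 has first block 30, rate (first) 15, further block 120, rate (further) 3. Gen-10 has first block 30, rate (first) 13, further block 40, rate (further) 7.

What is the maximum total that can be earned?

Order all 6 blocks by rate: Gen-1/first 18 > Gen-16/first 15 > Gen-10/first 13 > Gen-1/second 11 > Gen-10/second 7 > Gen-16/second 3.
Fill Gen-1 first block (80 at 18) ; 60 left.
Gen-16/first (15): +30 ; 30 left.
Gen-10/first (13): +30 ; 0 left.
Total = 18×80 + 15×30 + 13×30 = 2280.

2280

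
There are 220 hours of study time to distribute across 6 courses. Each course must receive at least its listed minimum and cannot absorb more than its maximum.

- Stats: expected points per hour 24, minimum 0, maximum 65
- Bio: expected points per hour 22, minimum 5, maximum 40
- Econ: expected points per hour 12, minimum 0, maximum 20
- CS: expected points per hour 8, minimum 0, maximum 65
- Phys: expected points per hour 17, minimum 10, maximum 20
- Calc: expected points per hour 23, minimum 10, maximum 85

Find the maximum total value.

Meeting every minimum uses 0+5+0+0+10+10 = 25 hours, leaving 195.
Rank by expected points per hour: Stats 24 > Calc 23 > Bio 22 > Phys 17 > Econ 12 > CS 8.
Give Stats 65 more to hit its cap of 65 ; 130 left.
Calc takes 75 more to reach its cap of 85 ; 55 left.
Bio takes 35 more to reach its cap of 40 ; 20 left.
Phys takes 10 more to reach its cap of 20 ; 10 left.
Econ has room for 20 more but only 10 remain, so it gets 10.
Total = 24×65 + 22×40 + 12×10 + 17×20 + 23×85 = 4855.

4855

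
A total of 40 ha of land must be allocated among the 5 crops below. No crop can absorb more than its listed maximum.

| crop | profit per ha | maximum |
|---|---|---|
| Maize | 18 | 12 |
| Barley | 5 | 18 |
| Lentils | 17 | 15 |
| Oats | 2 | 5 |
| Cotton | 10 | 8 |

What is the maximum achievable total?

576

Order the crops by profit per ha: Maize 18 > Lentils 17 > Cotton 10 > Barley 5 > Oats 2.
Maize takes 12 to reach its cap of 12 → 28 left.
Lentils takes 15 to reach its cap of 15 → 13 left.
Cotton: +8 to 8 (cap) → 5 left.
Only 5 left; Barley takes them to reach 5.
Total = 18×12 + 5×5 + 17×15 + 10×8 = 576.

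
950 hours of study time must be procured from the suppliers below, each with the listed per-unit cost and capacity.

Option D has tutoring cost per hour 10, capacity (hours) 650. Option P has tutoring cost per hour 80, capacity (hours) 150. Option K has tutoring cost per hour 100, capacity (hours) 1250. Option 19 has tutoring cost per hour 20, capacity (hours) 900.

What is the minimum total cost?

12500

Fill from the cheapest supplier first.
Take 650 from Option D at 10 ; need 300 more.
Option 19 at 20: take 300 of its 900 ; requirement met.
Option P, Option K: unused.
Cost = 650×10 + 300×20 = 12500.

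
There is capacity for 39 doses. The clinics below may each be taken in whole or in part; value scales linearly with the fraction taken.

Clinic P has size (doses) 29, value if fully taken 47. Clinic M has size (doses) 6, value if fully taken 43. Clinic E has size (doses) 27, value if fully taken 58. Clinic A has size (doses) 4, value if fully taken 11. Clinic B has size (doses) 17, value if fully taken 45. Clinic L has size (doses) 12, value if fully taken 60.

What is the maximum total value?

159

Rank by value-to-size ratio: Clinic M 43/6≈7.17, Clinic L 60/12≈5, Clinic A 11/4≈2.75, Clinic B 45/17≈2.65, Clinic E 58/27≈2.15, Clinic P 47/29≈1.62.
All 6 doses of Clinic M fit (value 43) — 33 remain.
All 12 doses of Clinic L fit (value 60) — 21 remain.
Take all of Clinic A (4 doses, value 11) — 17 doses left.
Clinic B: take in full, 17 doses for value 45 — 0 left.
Total value = 159.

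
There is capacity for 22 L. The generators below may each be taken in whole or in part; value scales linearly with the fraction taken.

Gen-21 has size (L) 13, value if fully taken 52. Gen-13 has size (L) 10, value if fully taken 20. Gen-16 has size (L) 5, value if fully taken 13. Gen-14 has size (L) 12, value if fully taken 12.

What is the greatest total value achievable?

Best value per unit of size first: Gen-21 52/13≈4, Gen-16 13/5≈2.6, Gen-13 20/10≈2, Gen-14 12/12≈1.
Gen-21: take in full, 13 L for value 52 — 9 left.
Take all of Gen-16 (5 L, value 13) — 4 L left.
4 L left: a 4/10 share of Gen-13 gives 20×4/10 = 8.
Total value = 73.

73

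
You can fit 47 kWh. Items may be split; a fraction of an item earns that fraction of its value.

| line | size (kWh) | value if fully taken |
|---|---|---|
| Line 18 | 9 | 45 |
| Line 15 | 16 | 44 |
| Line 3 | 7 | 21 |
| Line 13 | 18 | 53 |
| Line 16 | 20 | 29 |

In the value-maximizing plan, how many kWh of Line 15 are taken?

Sort by value density: Line 18 45/9≈5, Line 3 21/7≈3, Line 13 53/18≈2.94, Line 15 44/16≈2.75, Line 16 29/20≈1.45.
Line 18: take in full, 9 kWh for value 45 — 38 left.
All 7 kWh of Line 3 fit (value 21) — 31 remain.
Take all of Line 13 (18 kWh, value 53) — 13 kWh left.
Only 13 kWh remain; take 13/16 of Line 15 for value 44×13/16 = 35.75.

13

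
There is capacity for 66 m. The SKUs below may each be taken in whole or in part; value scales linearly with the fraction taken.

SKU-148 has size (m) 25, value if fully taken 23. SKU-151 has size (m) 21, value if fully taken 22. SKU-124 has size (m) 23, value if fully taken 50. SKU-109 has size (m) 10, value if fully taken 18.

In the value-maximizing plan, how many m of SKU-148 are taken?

12

Rank by value-to-size ratio: SKU-124 50/23≈2.17, SKU-109 18/10≈1.8, SKU-151 22/21≈1.05, SKU-148 23/25≈0.92.
SKU-124: take in full, 23 m for value 50 → 43 left.
SKU-109: take in full, 10 m for value 18 → 33 left.
Take all of SKU-151 (21 m, value 22) → 12 m left.
Fill the last 12 m with part of SKU-148: 12/25 of it earns 11.04.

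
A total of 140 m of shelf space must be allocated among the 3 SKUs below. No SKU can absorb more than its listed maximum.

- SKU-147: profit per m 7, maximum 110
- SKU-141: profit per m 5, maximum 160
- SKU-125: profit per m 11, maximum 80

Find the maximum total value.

1300

Highest profit per m first: SKU-125 11 > SKU-147 7 > SKU-141 5.
Give SKU-125 80 to hit its cap of 80 — 60 left.
SKU-147 has room for 110 but only 60 remain, so it gets 60.
Total = 7×60 + 11×80 = 1300.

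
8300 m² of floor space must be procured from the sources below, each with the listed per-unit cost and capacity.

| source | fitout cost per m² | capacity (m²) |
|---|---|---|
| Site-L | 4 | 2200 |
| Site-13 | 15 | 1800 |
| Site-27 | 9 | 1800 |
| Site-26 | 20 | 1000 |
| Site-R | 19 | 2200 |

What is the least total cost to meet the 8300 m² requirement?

99800

Fill from the cheapest source first.
Site-L at 4: take all 2200 m² — 6100 still needed.
Site-27 (9): use full 1800 — 4300 m² to go.
Site-13 at 15: take all 1800 m² — 2500 still needed.
Site-R (19): use full 2200 — 300 m² to go.
Take 300 from Site-26 at 20 to finish.
Cost = 2200×4 + 1800×9 + 1800×15 + 2200×19 + 300×20 = 99800.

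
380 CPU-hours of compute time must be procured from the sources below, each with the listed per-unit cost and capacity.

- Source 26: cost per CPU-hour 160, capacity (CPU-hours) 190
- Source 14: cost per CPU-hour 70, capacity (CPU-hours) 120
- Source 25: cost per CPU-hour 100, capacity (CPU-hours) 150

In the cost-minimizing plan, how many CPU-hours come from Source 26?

110

Fill from the cheapest source first.
Source 14 at 70: take all 120 CPU-hours ; 260 still needed.
Source 25 at 100: take all 150 CPU-hours ; 110 still needed.
Source 26 at 160: take 110 of its 190 ; requirement met.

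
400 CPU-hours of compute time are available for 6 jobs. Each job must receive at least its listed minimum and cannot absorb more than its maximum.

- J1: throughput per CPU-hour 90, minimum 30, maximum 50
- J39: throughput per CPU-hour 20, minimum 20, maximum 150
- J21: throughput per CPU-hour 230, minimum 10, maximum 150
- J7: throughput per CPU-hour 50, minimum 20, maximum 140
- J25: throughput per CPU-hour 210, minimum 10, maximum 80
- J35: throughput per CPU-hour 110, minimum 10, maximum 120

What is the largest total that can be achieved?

Meeting every minimum uses 30+20+10+20+10+10 = 100 CPU-hours, leaving 300.
Highest throughput per CPU-hour first: J21 230 > J25 210 > J35 110 > J1 90 > J7 50 > J39 20.
J21: +140 to 150 (cap) ; 160 left.
Give J25 70 more to hit its cap of 80 ; 90 left.
Only 90 left; J35 takes them to reach 100.
Total = 90×30 + 20×20 + 230×150 + 50×20 + 210×80 + 110×100 = 66400.

66400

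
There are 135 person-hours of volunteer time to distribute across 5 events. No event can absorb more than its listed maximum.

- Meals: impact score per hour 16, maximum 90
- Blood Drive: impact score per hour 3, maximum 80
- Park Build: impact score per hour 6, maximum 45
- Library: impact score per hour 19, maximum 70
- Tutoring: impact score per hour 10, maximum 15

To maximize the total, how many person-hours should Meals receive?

65

Highest impact score per hour first: Library 19 > Meals 16 > Tutoring 10 > Park Build 6 > Blood Drive 3.
Library: +70 to 70 (cap) ; 65 left.
Only 65 left; Meals takes them to reach 65.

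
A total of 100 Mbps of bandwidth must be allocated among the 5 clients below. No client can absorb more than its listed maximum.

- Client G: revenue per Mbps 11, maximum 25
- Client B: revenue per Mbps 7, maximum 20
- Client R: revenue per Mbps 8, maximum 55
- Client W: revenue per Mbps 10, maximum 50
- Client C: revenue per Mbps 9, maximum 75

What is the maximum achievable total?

Order the clients by revenue per Mbps: Client G 11 > Client W 10 > Client C 9 > Client R 8 > Client B 7.
Client G takes 25 to reach its cap of 25 → 75 left.
Client W takes 50 to reach its cap of 50 → 25 left.
Client C has room for 75 but only 25 remain, so it gets 25.
Total = 11×25 + 10×50 + 9×25 = 1000.

1000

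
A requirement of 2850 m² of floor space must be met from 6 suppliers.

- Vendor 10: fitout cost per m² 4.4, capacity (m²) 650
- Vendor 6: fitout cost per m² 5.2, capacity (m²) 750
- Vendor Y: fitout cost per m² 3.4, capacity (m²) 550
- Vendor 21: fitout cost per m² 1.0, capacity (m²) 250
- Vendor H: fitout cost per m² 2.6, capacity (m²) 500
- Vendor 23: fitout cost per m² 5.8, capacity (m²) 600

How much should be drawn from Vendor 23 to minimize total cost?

Fill from the cheapest supplier first.
Vendor 21 (1.0): use full 250 ; 2600 m² to go.
Vendor H (2.6): use full 500 ; 2100 m² to go.
Take 550 from Vendor Y at 3.4 ; need 1550 more.
Vendor 10 at 4.4: take all 650 m² ; 900 still needed.
Vendor 6 at 5.2: take all 750 m² ; 150 still needed.
Vendor 23 (5.8): take the remaining 150 ; done.

150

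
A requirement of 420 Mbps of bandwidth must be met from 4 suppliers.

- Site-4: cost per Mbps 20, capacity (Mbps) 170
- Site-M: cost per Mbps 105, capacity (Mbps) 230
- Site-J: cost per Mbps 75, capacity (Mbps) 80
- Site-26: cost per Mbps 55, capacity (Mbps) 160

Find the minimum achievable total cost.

19250

Fill from the cheapest supplier first.
Site-4 (20): use full 170 → 250 Mbps to go.
Take 160 from Site-26 at 55 → need 90 more.
Take 80 from Site-J at 75 → need 10 more.
Site-M (105): take the remaining 10 → done.
Cost = 170×20 + 160×55 + 80×75 + 10×105 = 19250.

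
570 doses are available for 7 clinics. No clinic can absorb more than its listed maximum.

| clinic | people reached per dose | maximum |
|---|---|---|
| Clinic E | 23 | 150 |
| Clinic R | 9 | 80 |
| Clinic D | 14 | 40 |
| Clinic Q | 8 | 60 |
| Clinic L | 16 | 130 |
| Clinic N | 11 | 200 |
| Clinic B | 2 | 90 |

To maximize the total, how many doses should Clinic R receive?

Rank by people reached per dose: Clinic E 23 > Clinic L 16 > Clinic D 14 > Clinic N 11 > Clinic R 9 > Clinic Q 8 > Clinic B 2.
Give Clinic E 150 to hit its cap of 150 — 420 left.
Clinic L: +130 to 130 (cap) — 290 left.
Give Clinic D 40 to hit its cap of 40 — 250 left.
Clinic N: +200 to 200 (cap) — 50 left.
Clinic R: +50 (room for 80) → 50. Pool exhausted.

50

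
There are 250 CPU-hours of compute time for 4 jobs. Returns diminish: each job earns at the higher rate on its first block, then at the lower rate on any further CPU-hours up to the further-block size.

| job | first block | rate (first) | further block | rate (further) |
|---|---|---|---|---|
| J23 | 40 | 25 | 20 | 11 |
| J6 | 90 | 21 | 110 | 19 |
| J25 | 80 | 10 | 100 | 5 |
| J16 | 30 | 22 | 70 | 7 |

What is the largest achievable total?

5260

Order all 8 blocks by rate: J23/first 25 > J16/first 22 > J6/first 21 > J6/second 19 > J23/second 11 > J25/first 10 > J16/second 7 > J25/second 5.
J23 first at 25: fill all 40 — 210 left.
Fill J16 first block (30 at 22) — 180 left.
Fill J6 first block (90 at 21) — 90 left.
J6 second at 19: only 90 left, fill 90.
Total = 25×40 + 22×30 + 21×90 + 19×90 = 5260.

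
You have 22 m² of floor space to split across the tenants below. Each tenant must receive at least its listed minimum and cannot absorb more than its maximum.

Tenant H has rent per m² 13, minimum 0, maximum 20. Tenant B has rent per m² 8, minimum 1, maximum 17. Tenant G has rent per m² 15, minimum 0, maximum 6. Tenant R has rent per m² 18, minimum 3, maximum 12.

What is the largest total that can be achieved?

353

Meeting every minimum uses 0+1+0+3 = 4 m², leaving 18.
Rank by rent per m²: Tenant R 18 > Tenant G 15 > Tenant H 13 > Tenant B 8.
Tenant R: +9 to 12 (cap) — 9 left.
Give Tenant G 6 more to hit its cap of 6 — 3 left.
Tenant H has room for 20 more but only 3 remain, so it gets 3.
Total = 13×3 + 8×1 + 15×6 + 18×12 = 353.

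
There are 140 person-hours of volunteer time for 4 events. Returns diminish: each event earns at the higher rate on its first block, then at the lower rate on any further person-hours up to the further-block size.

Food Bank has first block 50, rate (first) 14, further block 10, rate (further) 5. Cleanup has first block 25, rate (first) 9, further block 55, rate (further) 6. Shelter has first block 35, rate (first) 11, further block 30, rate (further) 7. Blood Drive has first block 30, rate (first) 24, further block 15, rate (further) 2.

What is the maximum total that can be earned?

Treat each block as its own option and order by rate: Blood Drive/tier1 24 > Food Bank/tier1 14 > Shelter/tier1 11 > Cleanup/tier1 9 > Shelter/tier2 7 > Cleanup/tier2 6 > Food Bank/tier2 5 > Blood Drive/tier2 2.
Blood Drive tier1 at 24: fill all 30 — 110 left.
Food Bank/tier1 (14): +50 — 60 left.
Shelter/tier1 (11): +35 — 25 left.
Cleanup/tier1 (9): +25 — 0 left.
Total = 24×30 + 14×50 + 11×35 + 9×25 = 2030.

2030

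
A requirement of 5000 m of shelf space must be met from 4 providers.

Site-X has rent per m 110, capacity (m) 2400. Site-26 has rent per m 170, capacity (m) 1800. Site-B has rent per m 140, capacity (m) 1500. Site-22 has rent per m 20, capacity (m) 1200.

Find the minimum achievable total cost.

484000

Cheapest first:
Site-22 (20): use full 1200 ; 3800 m to go.
Take 2400 from Site-X at 110 ; need 1400 more.
Site-B (140): take the remaining 1400 ; done.
Site-26: unused.
Cost = 1200×20 + 2400×110 + 1400×140 = 484000.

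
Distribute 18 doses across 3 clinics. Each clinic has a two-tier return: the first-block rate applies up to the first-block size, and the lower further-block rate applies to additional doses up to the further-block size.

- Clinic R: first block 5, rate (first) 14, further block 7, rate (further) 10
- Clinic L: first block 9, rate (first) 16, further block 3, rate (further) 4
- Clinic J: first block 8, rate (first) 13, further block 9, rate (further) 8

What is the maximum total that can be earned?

Order all 6 blocks by rate: Clinic L/first 16 > Clinic R/first 14 > Clinic J/first 13 > Clinic R/second 10 > Clinic J/second 8 > Clinic L/second 4.
Fill Clinic L first block (9 at 16) ; 9 left.
Clinic R first at 14: fill all 5 ; 4 left.
4 remain; put them into Clinic J first at 13.
Total = 16×9 + 14×5 + 13×4 = 266.

266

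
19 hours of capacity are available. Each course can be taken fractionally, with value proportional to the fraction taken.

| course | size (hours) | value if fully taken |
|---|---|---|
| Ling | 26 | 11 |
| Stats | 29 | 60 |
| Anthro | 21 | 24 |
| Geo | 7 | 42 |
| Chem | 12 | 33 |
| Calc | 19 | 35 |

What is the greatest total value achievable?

Best value per unit of size first: Geo 42/7≈6, Chem 33/12≈2.75, Stats 60/29≈2.07, Calc 35/19≈1.84, Anthro 24/21≈1.14, Ling 11/26≈0.423.
All 7 hours of Geo fit (value 42) — 12 remain.
All 12 hours of Chem fit (value 33) — 0 remain.
Total value = 75.

75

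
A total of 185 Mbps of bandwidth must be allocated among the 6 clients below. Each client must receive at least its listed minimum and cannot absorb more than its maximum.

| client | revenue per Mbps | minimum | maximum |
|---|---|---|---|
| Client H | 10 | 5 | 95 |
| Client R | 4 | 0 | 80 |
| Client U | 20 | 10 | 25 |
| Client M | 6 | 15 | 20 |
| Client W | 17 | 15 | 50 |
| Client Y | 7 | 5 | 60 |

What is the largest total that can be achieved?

2375

Meeting every minimum uses 5+0+10+15+15+5 = 50 Mbps, leaving 135.
Order the clients by revenue per Mbps: Client U 20 > Client W 17 > Client H 10 > Client Y 7 > Client M 6 > Client R 4.
Give Client U 15 more to hit its cap of 25 ; 120 left.
Client W takes 35 more to reach its cap of 50 ; 85 left.
Client H: +85 (room for 90) → 90. Pool exhausted.
Total = 10×90 + 20×25 + 6×15 + 17×50 + 7×5 = 2375.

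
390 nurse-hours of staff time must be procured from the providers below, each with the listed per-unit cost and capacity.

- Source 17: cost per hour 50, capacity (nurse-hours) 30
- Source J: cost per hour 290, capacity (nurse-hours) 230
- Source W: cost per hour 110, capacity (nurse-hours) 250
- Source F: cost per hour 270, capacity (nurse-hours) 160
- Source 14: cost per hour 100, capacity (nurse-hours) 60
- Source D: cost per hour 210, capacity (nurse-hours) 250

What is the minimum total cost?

45500

Cheapest first:
Source 17 at 50: take all 30 nurse-hours — 360 still needed.
Source 14 (100): use full 60 — 300 nurse-hours to go.
Source W at 110: take all 250 nurse-hours — 50 still needed.
Source D (210): take the remaining 50 — done.
Source F, Source J: unused.
Cost = 30×50 + 60×100 + 250×110 + 50×210 = 45500.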